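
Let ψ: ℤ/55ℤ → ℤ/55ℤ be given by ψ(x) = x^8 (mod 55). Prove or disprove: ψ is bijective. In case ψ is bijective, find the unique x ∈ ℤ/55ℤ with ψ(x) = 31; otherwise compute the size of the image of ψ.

ψ(4): Repeated squaring mod 55: 4^1 ≡ 4, 4^2 ≡ 4² = 16, 4^4 ≡ 16² = 256 ≡ 36, 4^8 ≡ 36² = 1296 ≡ 31. So 4^8 ≡ 31 (mod 55).
ψ(7): Repeated squaring mod 55: 7^1 ≡ 7, 7^2 ≡ 7² = 49, 7^4 ≡ 49² = 2401 ≡ 36, 7^8 ≡ 36² = 1296 ≡ 31. So 7^8 ≡ 31 (mod 55).
So ψ(4) = ψ(7) = 31 while 4 ≠ 7, hence ψ is not injective, hence not bijective.
Since ψ is not bijective, we determine |image(ψ)|. Computing x^8 mod 55 for each x (by repeated squaring, reducing mod 55 at every step), the values ψ(0), ψ(1), …, ψ(54) are: 0, 1, 36, 16, 31, 15, 26, 31, 16, 36, 45, 11, 1, 36, 16, 20, 26, 26, 31, 16, 25, 1, 11, 1, 36, 5, 31, 26, 26, 31, 5, 36, 1, 11, 1, 25, 16, 31, 26, 26, 20, 16, 36, 1, 11, 45, 36, 16, 31, 26, 15, 31, 16, 36, 1.
The distinct values are {0, 1, 5, 11, 15, 16, 20, 25, 26, 31, 36, 45}; there are 12 of them.

12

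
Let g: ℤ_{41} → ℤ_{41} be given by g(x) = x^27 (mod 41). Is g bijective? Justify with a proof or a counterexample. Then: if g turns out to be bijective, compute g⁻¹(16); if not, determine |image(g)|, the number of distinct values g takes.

Since 41 is prime, the nonzero elements of ℤ_{41} form a cyclic group of order 40.
As gcd(27, 40) = 1, raising to the 27th power is a bijection on this group: if s^27 ≡ t^27 then (st^{−1})^27 = 1, and the only element of order dividing gcd(27, 40) = 1 is 1, so s = t.
With g(0) = 0 this makes g injective on all of ℤ_{41}, hence bijective (finite equal-size domain and codomain). In particular g is bijective.
Since g is bijective, we find the preimage of 16. The inverse of x ↦ x^27 on (ℤ_{41})^× is x ↦ x^3, because 27·3 = 81 = 2·40 + 1 ≡ 1 (mod 40) and x^{40} = 1 for x ≠ 0 (Fermat). So g⁻¹(16) = 16^3 mod 41.
Repeated squaring mod 41: 16^1 ≡ 16, 16^2 ≡ 16² = 256 ≡ 10. Since 3 = 2 + 1, 16^3 ≡ 10·16: 10·16 = 160 ≡ 37. So 16^3 ≡ 37 (mod 41).
Hence g⁻¹(16) = 37.

37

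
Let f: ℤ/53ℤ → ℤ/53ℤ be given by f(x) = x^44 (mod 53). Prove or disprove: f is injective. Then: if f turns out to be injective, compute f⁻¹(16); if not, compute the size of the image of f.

f(2): Repeated squaring mod 53: 2^1 ≡ 2, 2^2 ≡ 2² = 4, 2^4 ≡ 4² = 16, 2^8 ≡ 16² = 256 ≡ 44, 2^16 ≡ 44² = 1936 ≡ 28, 2^32 ≡ 28² = 784 ≡ 42. Since 44 = 32 + 8 + 4, 2^44 ≡ 42·44·16: 42·44 = 1848 ≡ 46, then 46·16 = 736 ≡ 47. So 2^44 ≡ 47 (mod 53).
f(7): Repeated squaring mod 53: 7^1 ≡ 7, 7^2 ≡ 7² = 49, 7^4 ≡ 49² = 2401 ≡ 16, 7^8 ≡ 16² = 256 ≡ 44, 7^16 ≡ 44² = 1936 ≡ 28, 7^32 ≡ 28² = 784 ≡ 42. Since 44 = 32 + 8 + 4, 7^44 ≡ 42·44·16: 42·44 = 1848 ≡ 46, then 46·16 = 736 ≡ 47. So 7^44 ≡ 47 (mod 53).
So f(2) = f(7) = 47 while 2 ≠ 7, therefore f is not injective.
Since f is not injective, we determine |image(f)|. Computing x^44 mod 53 for each x (by repeated squaring, reducing mod 53 at every step), the values f(0), f(1), …, f(52) are: 0, 1, 47, 24, 36, 46, 15, 47, 49, 46, 42, 16, 16, 28, 36, 44, 24, 13, 42, 28, 13, 15, 10, 1, 10, 49, 44, 44, 49, 10, 1, 10, 15, 13, 28, 42, 13, 24, 44, 36, 28, 16, 16, 42, 46, 49, 47, 15, 46, 36, 24, 47, 1.
The distinct values are {0, 1, 10, 13, 15, 16, 24, 28, 36, 42, 44, 46, 47, 49}; there are 14 of them.

14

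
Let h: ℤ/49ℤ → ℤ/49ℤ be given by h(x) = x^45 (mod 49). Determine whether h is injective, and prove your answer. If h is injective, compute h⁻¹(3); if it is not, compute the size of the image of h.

15

h(3): Repeated squaring mod 49: 3^1 ≡ 3, 3^2 ≡ 3² = 9, 3^4 ≡ 9² = 81 ≡ 32, 3^8 ≡ 32² = 1024 ≡ 44, 3^16 ≡ 44² = 1936 ≡ 25, 3^32 ≡ 25² = 625 ≡ 37. Since 45 = 32 + 8 + 4 + 1, 3^45 ≡ 37·44·32·3: 37·44 = 1628 ≡ 11, then 11·32 = 352 ≡ 9, then 9·3 = 27. So 3^45 ≡ 27 (mod 49).
h(5): Repeated squaring mod 49: 5^1 ≡ 5, 5^2 ≡ 5² = 25, 5^4 ≡ 25² = 625 ≡ 37, 5^8 ≡ 37² = 1369 ≡ 46, 5^16 ≡ 46² = 2116 ≡ 9, 5^32 ≡ 9² = 81 ≡ 32. Since 45 = 32 + 8 + 4 + 1, 5^45 ≡ 32·46·37·5: 32·46 = 1472 ≡ 2, then 2·37 = 74 ≡ 25, then 25·5 = 125 ≡ 27. So 5^45 ≡ 27 (mod 49).
So h(3) = h(5) = 27 while 3 ≠ 5, so h is not injective.
Since h is not injective, we determine |image(h)|. Computing x^45 mod 49 for each x (by repeated squaring, reducing mod 49 at every step), the values h(0), h(1), …, h(48) are: 0, 1, 8, 27, 15, 27, 20, 0, 22, 43, 20, 8, 13, 41, 0, 43, 29, 13, 1, 48, 13, 0, 15, 15, 6, 43, 34, 34, 0, 36, 1, 48, 36, 20, 6, 0, 8, 36, 41, 29, 6, 27, 0, 29, 22, 34, 22, 41, 48.
The distinct values are {0, 1, 6, 8, 13, 15, 20, 22, 27, 29, 34, 36, 41, 43, 48}; there are 15 of them.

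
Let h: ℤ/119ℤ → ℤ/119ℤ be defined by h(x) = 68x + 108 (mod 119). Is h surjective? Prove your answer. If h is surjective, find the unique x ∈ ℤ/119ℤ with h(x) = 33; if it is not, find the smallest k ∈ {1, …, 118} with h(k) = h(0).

Recall that h is surjective if every y in the codomain equals h(x) for some x in the domain.
Since gcd(68, 119) = 17, we have 68x ≡ 0 (mod 17) for all x, so h(x) ≡ 6 (mod 17).
But 0 ≢ 6 (mod 17), so 0 ∈ ℤ/119ℤ has no preimage. Hence h is not surjective.
Since h is not surjective, we find the least positive k with h(k) = h(0): this means 68k ≡ 0 (mod 119), i.e. 119 ∣ 68k. Since gcd(68, 119) = 17, dividing through by 17 this holds exactly when 7 ∣ 4k, and as gcd(4, 7) = 1, exactly when 7 ∣ k.
The smallest positive such k is 7.

7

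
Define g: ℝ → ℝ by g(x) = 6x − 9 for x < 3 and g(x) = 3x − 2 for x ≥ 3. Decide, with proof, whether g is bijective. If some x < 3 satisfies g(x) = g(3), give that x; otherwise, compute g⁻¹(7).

8/3

Both pieces are strictly increasing (slopes 6 and 3), so each is injective on its own interval.
The left piece maps (−∞, 3) onto (−∞, 9); the right piece maps [3, ∞) onto [7, ∞).
These images overlap. In particular g(3) = 7 (right piece), and solving 6x − 9 = 7 on the left piece gives x = 8/3 < 3.
So g(8/3) = g(3) with 8/3 ≠ 3, and g is not injective, hence not bijective. This x = 8/3 is the requested value below 3.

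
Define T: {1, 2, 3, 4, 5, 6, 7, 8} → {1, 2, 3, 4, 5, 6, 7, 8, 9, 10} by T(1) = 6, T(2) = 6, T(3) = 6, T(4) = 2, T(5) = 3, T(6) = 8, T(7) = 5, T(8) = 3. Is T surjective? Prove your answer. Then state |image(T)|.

No element maps to 1, so T is not surjective.
The image of T is {2, 3, 5, 6, 8}, which has 5 elements.

5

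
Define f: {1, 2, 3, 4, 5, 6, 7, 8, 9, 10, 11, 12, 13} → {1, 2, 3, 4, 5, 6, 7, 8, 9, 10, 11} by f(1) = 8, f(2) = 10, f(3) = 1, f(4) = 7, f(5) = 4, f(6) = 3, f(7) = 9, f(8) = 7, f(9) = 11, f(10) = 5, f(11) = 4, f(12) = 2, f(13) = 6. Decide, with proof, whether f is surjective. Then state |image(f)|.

Every element of the codomain has a preimage: 1 = f(3), 2 = f(12), 3 = f(6), 4 = f(5), 5 = f(10), 6 = f(13), 7 = f(4), 8 = f(1), 9 = f(7), 10 = f(2), 11 = f(9).
So f is surjective.
The image of f is {1, 2, 3, 4, 5, 6, 7, 8, 9, 10, 11}, which has 11 elements.

11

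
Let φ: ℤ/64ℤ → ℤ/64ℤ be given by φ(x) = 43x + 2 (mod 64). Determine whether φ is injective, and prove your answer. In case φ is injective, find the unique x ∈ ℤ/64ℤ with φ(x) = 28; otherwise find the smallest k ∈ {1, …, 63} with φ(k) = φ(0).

14

By definition, φ is injective when φ(a) = φ(b) forces a = b.
Suppose φ(a) = φ(b) in ℤ/64ℤ. Then 43a + 2 ≡ 43b + 2 (mod 64), so 43(a − b) ≡ 0 (mod 64).
Since gcd(43, 64) = 1, 43 is invertible modulo 64, so a − b ≡ 0 (mod 64), i.e. a = b.
So φ is injective.
We now compute 43⁻¹ mod 64 explicitly. Euclid's algorithm: 64 = 1·43 + 21, 43 = 2·21 + 1; back-substituting gives 1 = 3·43 − 2·64, so 43⁻¹ ≡ 3 (mod 64).
Since φ is injective, we find φ⁻¹(28): we need 43x ≡ 28 − 2 ≡ 26 (mod 64). Using 43⁻¹ = 3: x ≡ 3·26 = 78 = 1·64 + 14, so x = 14.
Check: φ(14) = 43·14 + 2 = 604 = 9·64 + 28 ≡ 28 (mod 64).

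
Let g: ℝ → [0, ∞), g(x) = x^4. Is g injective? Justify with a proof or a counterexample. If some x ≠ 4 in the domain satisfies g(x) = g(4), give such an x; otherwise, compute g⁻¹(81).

g(4) = 256 = (−4)^4 = g(−4) (since 4 is even), with 4 ≠ −4. So g is not injective.
For the follow-up, such an x exists: taking x = −4 ∈ ℝ gives g(−4) = 256 = g(4) with −4 ≠ 4.

-4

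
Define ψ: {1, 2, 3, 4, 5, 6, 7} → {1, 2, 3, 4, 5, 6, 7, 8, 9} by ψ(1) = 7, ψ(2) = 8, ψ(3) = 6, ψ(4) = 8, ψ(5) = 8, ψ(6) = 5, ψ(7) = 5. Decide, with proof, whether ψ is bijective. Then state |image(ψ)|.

ψ(2) = 8 = ψ(4) with 2 ≠ 4, so ψ is not injective, hence not bijective.
The image of ψ is {5, 6, 7, 8}, which has 4 elements.

4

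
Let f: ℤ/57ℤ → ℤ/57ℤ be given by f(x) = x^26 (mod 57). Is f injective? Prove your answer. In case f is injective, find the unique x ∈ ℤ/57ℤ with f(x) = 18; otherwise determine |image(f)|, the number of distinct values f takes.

20

f(8): Repeated squaring mod 57: 8^1 ≡ 8, 8^2 ≡ 8² = 64 ≡ 7, 8^4 ≡ 7² = 49, 8^8 ≡ 49² = 2401 ≡ 7, 8^16 ≡ 7² = 49. Since 26 = 16 + 8 + 2, 8^26 ≡ 49·7·7: 49·7 = 343 ≡ 1, then 1·7 = 7. So 8^26 ≡ 7 (mod 57).
f(11): Repeated squaring mod 57: 11^1 ≡ 11, 11^2 ≡ 11² = 121 ≡ 7, 11^4 ≡ 7² = 49, 11^8 ≡ 49² = 2401 ≡ 7, 11^16 ≡ 7² = 49. Since 26 = 16 + 8 + 2, 11^26 ≡ 49·7·7: 49·7 = 343 ≡ 1, then 1·7 = 7. So 11^26 ≡ 7 (mod 57).
So f(8) = f(11) = 7 while 8 ≠ 11, so f is not injective.
Since f is not injective, we determine |image(f)|. Computing x^26 mod 57 for each x (by repeated squaring, reducing mod 57 at every step), the values f(0), f(1), …, f(56) are: 0, 1, 28, 6, 43, 4, 54, 49, 7, 36, 55, 7, 30, 16, 4, 24, 25, 28, 39, 19, 1, 9, 25, 43, 42, 16, 49, 45, 55, 55, 45, 49, 16, 42, 43, 25, 9, 1, 19, 39, 28, 25, 24, 4, 16, 30, 7, 55, 36, 7, 49, 54, 4, 43, 6, 28, 1.
The distinct values are {0, 1, 4, 6, 7, 9, 16, 19, 24, 25, 28, 30, 36, 39, 42, 43, 45, 49, 54, 55}; there are 20 of them.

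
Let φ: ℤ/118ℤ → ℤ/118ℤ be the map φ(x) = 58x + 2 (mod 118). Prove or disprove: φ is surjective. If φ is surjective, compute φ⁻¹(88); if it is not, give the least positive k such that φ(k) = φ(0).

59

Since gcd(58, 118) = 2, we have 58x ≡ 0 (mod 2) for all x, so φ(x) ≡ 0 (mod 2).
But 1 ≢ 0 (mod 2), so 1 ∈ ℤ/118ℤ has no preimage. Therefore φ is not surjective.
Since φ is not surjective, we find the least positive k with φ(k) = φ(0): this means 58k ≡ 0 (mod 118), i.e. 118 ∣ 58k. Since gcd(58, 118) = 2, dividing through by 2 this holds exactly when 59 ∣ 29k, and as gcd(29, 59) = 1, exactly when 59 ∣ k.
The smallest positive such k is 59.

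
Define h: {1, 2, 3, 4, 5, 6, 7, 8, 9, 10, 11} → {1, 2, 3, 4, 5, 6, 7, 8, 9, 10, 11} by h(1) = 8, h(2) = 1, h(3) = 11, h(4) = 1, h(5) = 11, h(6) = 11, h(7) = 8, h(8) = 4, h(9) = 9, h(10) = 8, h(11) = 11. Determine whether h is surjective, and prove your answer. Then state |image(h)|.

5

No element maps to 2, so h is not surjective.
The image of h is {1, 4, 8, 9, 11}, which has 5 elements.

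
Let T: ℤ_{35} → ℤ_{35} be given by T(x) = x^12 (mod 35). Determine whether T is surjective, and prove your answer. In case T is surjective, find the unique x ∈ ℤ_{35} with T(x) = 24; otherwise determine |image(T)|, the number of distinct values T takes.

T(1) = 1^12 = 1.
T(2): Repeated squaring mod 35: 2^1 ≡ 2, 2^2 ≡ 2² = 4, 2^4 ≡ 4² = 16, 2^8 ≡ 16² = 256 ≡ 11. Since 12 = 8 + 4, 2^12 ≡ 11·16: 11·16 = 176 ≡ 1. So 2^12 ≡ 1 (mod 35).
So T(1) = T(2) = 1 while 1 ≠ 2, hence T is not injective.
A non-injective map from the 35-element set ℤ_{35} to itself takes at most 34 distinct values, so it cannot be surjective. So T is not surjective.
Since T is not surjective, we determine |image(T)|. Computing x^12 mod 35 for each x (by repeated squaring, reducing mod 35 at every step), the values T(0), T(1), …, T(34) are: 0, 1, 1, 1, 1, 15, 1, 21, 1, 1, 15, 1, 1, 1, 21, 15, 1, 1, 1, 1, 15, 21, 1, 1, 1, 15, 1, 1, 21, 1, 15, 1, 1, 1, 1.
The distinct values are {0, 1, 15, 21}; there are 4 of them.

4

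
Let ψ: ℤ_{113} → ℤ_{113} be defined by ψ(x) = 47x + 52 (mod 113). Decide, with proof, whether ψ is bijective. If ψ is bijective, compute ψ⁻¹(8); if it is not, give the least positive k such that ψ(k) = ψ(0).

76

If ψ(a) = ψ(b), then 47a ≡ 47b (mod 113). Because gcd(47, 113) = 1, we may cancel 47 to get a ≡ b (mod 113).
We now compute 47⁻¹ mod 113 explicitly. Euclid's algorithm: 113 = 2·47 + 19, 47 = 2·19 + 9, 19 = 2·9 + 1; back-substituting gives 1 = 101·47 − 42·113, so 47⁻¹ ≡ 101 (mod 113).
Then y ↦ 101(y − 52) is a two-sided inverse to ψ, so every y ∈ ℤ_{113} has a preimage.
Hence ψ is bijective.
Since ψ is bijective, we compute ψ⁻¹(8): solve 47x + 52 ≡ 8 (mod 113), i.e. 47x ≡ 69 (mod 113).
Multiplying by 47⁻¹ = 101 gives x ≡ 101·69 = 6969 = 61·113 + 76 ≡ 76 (mod 113).
Check: ψ(76) = 47·76 + 52 = 3624 = 32·113 + 8 ≡ 8 (mod 113).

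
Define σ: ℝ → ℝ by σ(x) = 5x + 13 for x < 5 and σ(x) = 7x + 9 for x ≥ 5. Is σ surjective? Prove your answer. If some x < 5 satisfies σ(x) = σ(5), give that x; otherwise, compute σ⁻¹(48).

Both pieces are strictly increasing (slopes 5 and 7), so each is injective on its own interval.
The left piece maps (−∞, 5) onto (−∞, 38); the right piece maps [5, ∞) onto [44, ∞).
The union (−∞, 38) ∪ [44, ∞) omits the interval between 38 and 44; in particular 38 has no preimage. So σ is not surjective.
Because the two images are disjoint, no x < 5 has σ(x) = σ(5), so we compute σ⁻¹(48): 48 lies in [44, ∞), so solve 7x + 9 = 48: x = (48 − 9)/7 = 39/7.

39/7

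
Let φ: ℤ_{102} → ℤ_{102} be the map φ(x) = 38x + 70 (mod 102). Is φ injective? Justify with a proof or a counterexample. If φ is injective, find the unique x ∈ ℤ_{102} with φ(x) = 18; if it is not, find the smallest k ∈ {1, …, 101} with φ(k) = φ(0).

51

Recall: φ is injective if φ(s) = φ(t) implies s = t.
We have gcd(38, 102) = 2 > 1. Taking s = 0 and t = 51: φ(0) = 70 and φ(51) = 38·51 + 70 = 2008 ≡ 70 (mod 102).
So φ(0) = φ(51) while 0 ≠ 51, so φ is not injective.
Since φ is not injective, we find the least positive k with φ(k) = φ(0): this means 38k ≡ 0 (mod 102), i.e. 102 ∣ 38k. Since gcd(38, 102) = 2, dividing through by 2 this holds exactly when 51 ∣ 19k, and as gcd(19, 51) = 1, exactly when 51 ∣ k.
The smallest positive such k is 51.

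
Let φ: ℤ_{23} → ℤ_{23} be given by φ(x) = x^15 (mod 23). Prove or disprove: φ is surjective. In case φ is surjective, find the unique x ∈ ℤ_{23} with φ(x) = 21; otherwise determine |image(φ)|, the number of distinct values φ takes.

15

Since 23 is prime, the nonzero elements of ℤ_{23} form a cyclic group of order 22.
As gcd(15, 22) = 1, raising to the 15th power is a bijection on this group: if u^15 ≡ v^15 then (uv^{−1})^15 = 1, and the only element of order dividing gcd(15, 22) = 1 is 1, so u = v.
With φ(0) = 0 this makes φ injective on all of ℤ_{23}, hence bijective (finite equal-size domain and codomain). In particular φ is surjective.
Since φ is surjective, we find the preimage of 21. The inverse of x ↦ x^15 on (ℤ_{23})^× is x ↦ x^3, because 15·3 = 45 = 2·22 + 1 ≡ 1 (mod 22) and x^{22} = 1 for x ≠ 0 (Fermat). So φ⁻¹(21) = 21^3 mod 23.
Repeated squaring mod 23: 21^1 ≡ 21, 21^2 ≡ 21² = 441 ≡ 4. Since 3 = 2 + 1, 21^3 ≡ 4·21: 4·21 = 84 ≡ 15. So 21^3 ≡ 15 (mod 23).
Hence φ⁻¹(21) = 15.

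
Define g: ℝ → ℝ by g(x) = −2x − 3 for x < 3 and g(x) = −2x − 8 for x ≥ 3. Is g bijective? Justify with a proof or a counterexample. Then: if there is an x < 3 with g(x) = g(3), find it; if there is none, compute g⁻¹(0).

Both pieces are strictly decreasing (slopes −2 and −2), so each is injective on its own interval.
The left piece maps (−∞, 3) onto (−9, ∞); the right piece maps [3, ∞) onto (−∞, −14].
The images leave a gap (−9 has no preimage), so g is not surjective, hence not bijective.
Because the two images are disjoint, no x < 3 has g(x) = g(3), so we compute g⁻¹(0): 0 lies in (−9, ∞), so solve −2x − 3 = 0: x = (0 + 3)/(−2) = −3/2.

-3/2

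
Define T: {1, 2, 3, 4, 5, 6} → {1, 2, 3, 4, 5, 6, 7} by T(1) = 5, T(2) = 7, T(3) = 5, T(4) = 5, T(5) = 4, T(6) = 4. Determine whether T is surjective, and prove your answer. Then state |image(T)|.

3

No element maps to 1, so T is not surjective.
The image of T is {4, 5, 7}, which has 3 elements.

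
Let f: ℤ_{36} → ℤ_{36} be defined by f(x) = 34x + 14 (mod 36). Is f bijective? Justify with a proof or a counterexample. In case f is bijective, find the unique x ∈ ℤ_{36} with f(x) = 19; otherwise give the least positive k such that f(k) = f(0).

We have gcd(34, 36) = 2 > 1. Taking u = 0 and v = 18: f(0) = 14 and f(18) = 34·18 + 14 = 626 ≡ 14 (mod 36).
So f(0) = f(18) while 0 ≠ 18, hence f is not injective, hence not bijective.
Since f is not bijective, we find the least positive k with f(k) = f(0): this means 34k ≡ 0 (mod 36), i.e. 36 ∣ 34k. Since gcd(34, 36) = 2, dividing through by 2 this holds exactly when 18 ∣ 17k, and as gcd(17, 18) = 1, exactly when 18 ∣ k.
The smallest positive such k is 18.

18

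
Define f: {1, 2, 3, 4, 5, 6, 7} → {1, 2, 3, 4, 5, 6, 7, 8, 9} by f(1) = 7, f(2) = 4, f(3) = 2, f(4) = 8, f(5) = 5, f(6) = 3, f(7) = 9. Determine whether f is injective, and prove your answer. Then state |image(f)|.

7

The values f(1), …, f(7) are 7, 4, 2, 8, 5, 3, 9 — all distinct.
So f(u) = f(v) only when u = v, and f is injective.
The image of f is {2, 3, 4, 5, 7, 8, 9}, which has 7 elements.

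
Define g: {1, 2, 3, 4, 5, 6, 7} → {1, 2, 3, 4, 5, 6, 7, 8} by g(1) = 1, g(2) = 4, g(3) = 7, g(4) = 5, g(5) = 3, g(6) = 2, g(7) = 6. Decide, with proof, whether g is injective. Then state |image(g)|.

The values g(1), …, g(7) are 1, 4, 7, 5, 3, 2, 6 — all distinct.
So g(x_1) = g(x_2) only when x_1 = x_2, and g is injective.
The image of g is {1, 2, 3, 4, 5, 6, 7}, which has 7 elements.

7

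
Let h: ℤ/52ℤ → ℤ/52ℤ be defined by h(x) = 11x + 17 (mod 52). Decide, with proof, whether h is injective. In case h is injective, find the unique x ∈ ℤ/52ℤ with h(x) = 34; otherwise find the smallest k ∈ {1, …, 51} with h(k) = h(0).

Suppose h(s) = h(t) in ℤ/52ℤ. Then 11s + 17 ≡ 11t + 17 (mod 52), hence 11(s − t) ≡ 0 (mod 52).
Since gcd(11, 52) = 1, 11 is invertible modulo 52, hence s − t ≡ 0 (mod 52), i.e. s = t.
Therefore h is injective.
We now compute 11⁻¹ mod 52 explicitly. Euclid's algorithm: 52 = 4·11 + 8, 11 = 1·8 + 3, 8 = 2·3 + 2, 3 = 1·2 + 1; back-substituting gives 1 = 19·11 − 4·52, so 11⁻¹ ≡ 19 (mod 52).
Since h is injective, we find h⁻¹(34): we need 11x ≡ 34 − 17 ≡ 17 (mod 52). Using 11⁻¹ = 19: x ≡ 19·17 = 323 = 6·52 + 11, so x = 11.
Check: h(11) = 11·11 + 17 = 138 = 2·52 + 34 ≡ 34 (mod 52).

11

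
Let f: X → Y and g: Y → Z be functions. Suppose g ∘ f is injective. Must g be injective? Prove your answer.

No. Take X = {1, 2}, Y = {1, 2, 3, 4}, Z = {1, 2, 3, 4}, f(a) = a for each a ∈ X, and g(b) = 3 if b ∈ {3, 4} else g(b) = b.
Then g ∘ f = f is injective (X ⊂ Y and f is the inclusion), but g(3) = g(4) = 3 with 3 ≠ 4, so g is not injective.

not injective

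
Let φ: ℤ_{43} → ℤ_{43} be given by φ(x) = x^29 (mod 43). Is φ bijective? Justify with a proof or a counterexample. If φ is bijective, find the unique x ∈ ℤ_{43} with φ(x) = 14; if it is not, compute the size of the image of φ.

31

Since 43 is prime, the nonzero elements of ℤ_{43} form a cyclic group of order 42.
As gcd(29, 42) = 1, raising to the 29th power is a bijection on this group: if x_1^29 ≡ x_2^29 then (x_1x_2^{−1})^29 = 1, and the only element of order dividing gcd(29, 42) = 1 is 1, so x_1 = x_2.
With φ(0) = 0 this makes φ injective on all of ℤ_{43}, hence bijective (finite equal-size domain and codomain). In particular φ is bijective.
Since φ is bijective, we find the preimage of 14. The inverse of x ↦ x^29 on (ℤ_{43})^× is x ↦ x^29, because 29·29 = 841 = 20·42 + 1 ≡ 1 (mod 42) and x^{42} = 1 for x ≠ 0 (Fermat). So φ⁻¹(14) = 14^29 mod 43.
Repeated squaring mod 43: 14^1 ≡ 14, 14^2 ≡ 14² = 196 ≡ 24, 14^4 ≡ 24² = 576 ≡ 17, 14^8 ≡ 17² = 289 ≡ 31, 14^16 ≡ 31² = 961 ≡ 15. Since 29 = 16 + 8 + 4 + 1, 14^29 ≡ 15·31·17·14: 15·31 = 465 ≡ 35, then 35·17 = 595 ≡ 36, then 36·14 = 504 ≡ 31. So 14^29 ≡ 31 (mod 43).
Hence φ⁻¹(14) = 31.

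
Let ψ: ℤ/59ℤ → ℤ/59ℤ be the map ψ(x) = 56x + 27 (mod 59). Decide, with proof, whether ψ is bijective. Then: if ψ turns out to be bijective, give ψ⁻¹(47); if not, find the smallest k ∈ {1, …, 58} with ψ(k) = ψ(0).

13

If ψ(a) = ψ(b), then 56a ≡ 56b (mod 59). Because gcd(56, 59) = 1, we may cancel 56 to get a ≡ b (mod 59).
We now compute 56⁻¹ mod 59 explicitly. Euclid's algorithm: 59 = 1·56 + 3, 56 = 18·3 + 2, 3 = 1·2 + 1; back-substituting gives 1 = 39·56 − 37·59, so 56⁻¹ ≡ 39 (mod 59).
For any y ∈ ℤ/59ℤ, x = 39(y − 27) mod 59 satisfies ψ(x) = 56·39(y − 27) + 27 ≡ y (since 56·39 ≡ 1 mod 59). So every y has a preimage.
Thus ψ is bijective.
Since ψ is bijective, we compute ψ⁻¹(47): solve 56x + 27 ≡ 47 (mod 59), i.e. 56x ≡ 20 (mod 59).
Multiplying by 56⁻¹ = 39 gives x ≡ 39·20 = 780 = 13·59 + 13 ≡ 13 (mod 59).
Check: ψ(13) = 56·13 + 27 = 755 = 12·59 + 47 ≡ 47 (mod 59).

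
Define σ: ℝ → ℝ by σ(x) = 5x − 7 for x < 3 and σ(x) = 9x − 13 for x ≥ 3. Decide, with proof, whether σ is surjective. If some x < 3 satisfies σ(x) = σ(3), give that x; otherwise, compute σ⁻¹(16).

Both pieces are strictly increasing (slopes 5 and 9), so each is injective on its own interval.
The left piece maps (−∞, 3) onto (−∞, 8); the right piece maps [3, ∞) onto [14, ∞).
The union (−∞, 8) ∪ [14, ∞) omits the interval between 8 and 14; in particular 8 has no preimage. So σ is not surjective.
Because the two images are disjoint, no x < 3 has σ(x) = σ(3), so we compute σ⁻¹(16): 16 lies in [14, ∞), so solve 9x − 13 = 16: x = (16 + 13)/9 = 29/9.

29/9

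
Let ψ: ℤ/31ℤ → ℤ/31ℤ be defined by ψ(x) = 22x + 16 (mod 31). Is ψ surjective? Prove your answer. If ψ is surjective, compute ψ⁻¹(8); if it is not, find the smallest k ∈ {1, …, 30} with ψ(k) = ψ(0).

25

Since gcd(22, 31) = 1, 22 is invertible modulo 31. Euclid's algorithm: 31 = 1·22 + 9, 22 = 2·9 + 4, 9 = 2·4 + 1; back-substituting gives 1 = 24·22 − 17·31, so 22⁻¹ ≡ 24 (mod 31).
For any y ∈ ℤ/31ℤ, x = 24(y − 16) mod 31 satisfies ψ(x) = 22·24(y − 16) + 16 ≡ y (since 22·24 ≡ 1 mod 31). So every y has a preimage.
Hence ψ is surjective.
Since ψ is surjective, we compute ψ⁻¹(8): solve 22x + 16 ≡ 8 (mod 31), i.e. 22x ≡ 23 (mod 31).
Multiplying by 22⁻¹ = 24 gives x ≡ 24·23 = 552 = 17·31 + 25 ≡ 25 (mod 31).
Check: ψ(25) = 22·25 + 16 = 566 = 18·31 + 8 ≡ 8 (mod 31).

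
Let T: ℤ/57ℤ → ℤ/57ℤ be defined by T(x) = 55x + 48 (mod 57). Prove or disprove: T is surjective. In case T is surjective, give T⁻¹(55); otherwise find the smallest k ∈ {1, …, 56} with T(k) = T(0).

25

Since gcd(55, 57) = 1, 55 is invertible modulo 57. Euclid's algorithm: 57 = 1·55 + 2, 55 = 27·2 + 1; back-substituting gives 1 = 28·55 − 27·57, so 55⁻¹ ≡ 28 (mod 57).
For any y ∈ ℤ/57ℤ, x = 28(y − 48) mod 57 satisfies T(x) = 55·28(y − 48) + 48 ≡ y (since 55·28 ≡ 1 mod 57). So every y has a preimage.
So T is surjective.
Since T is surjective, we find T⁻¹(55): we need 55x ≡ 55 − 48 ≡ 7 (mod 57). Using 55⁻¹ = 28: x ≡ 28·7 = 196 = 3·57 + 25, so x = 25.
Check: T(25) = 55·25 + 48 = 1423 = 24·57 + 55 ≡ 55 (mod 57).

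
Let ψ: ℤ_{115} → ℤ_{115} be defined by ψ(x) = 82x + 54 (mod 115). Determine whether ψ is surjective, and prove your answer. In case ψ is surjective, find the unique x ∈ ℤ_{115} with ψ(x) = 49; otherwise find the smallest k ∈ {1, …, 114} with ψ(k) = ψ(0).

By definition, ψ is surjective if every y in the codomain equals ψ(x) for some x in the domain.
Since gcd(82, 115) = 1, 82 is invertible modulo 115. Euclid's algorithm: 115 = 1·82 + 33, 82 = 2·33 + 16, 33 = 2·16 + 1; back-substituting gives 1 = 108·82 − 77·115, so 82⁻¹ ≡ 108 (mod 115).
Then y ↦ 108(y − 54) is a two-sided inverse to ψ, so every y ∈ ℤ_{115} has a preimage.
Hence ψ is surjective.
Since ψ is surjective, we compute ψ⁻¹(49): solve 82x + 54 ≡ 49 (mod 115), i.e. 82x ≡ 110 (mod 115).
Multiplying by 82⁻¹ = 108 gives x ≡ 108·110 = 11880 = 103·115 + 35 ≡ 35 (mod 115).
Check: ψ(35) = 82·35 + 54 = 2924 = 25·115 + 49 ≡ 49 (mod 115).

35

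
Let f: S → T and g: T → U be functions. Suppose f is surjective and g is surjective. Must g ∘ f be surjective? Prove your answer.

surjective

Let c ∈ U. Since g is surjective, there is b ∈ T with g(b) = c. Since f is surjective, there is a ∈ S with f(a) = b.
Then (g ∘ f)(a) = g(b) = c. Hence g ∘ f is surjective.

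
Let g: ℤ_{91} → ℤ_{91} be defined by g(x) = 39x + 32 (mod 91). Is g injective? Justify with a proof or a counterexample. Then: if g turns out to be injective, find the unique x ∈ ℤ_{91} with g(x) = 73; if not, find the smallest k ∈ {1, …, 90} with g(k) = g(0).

We have gcd(39, 91) = 13 > 1. Taking u = 0 and v = 7: g(0) = 32 and g(7) = 39·7 + 32 = 305 ≡ 32 (mod 91).
So g(0) = g(7) while 0 ≠ 7, therefore g is not injective.
Since g is not injective, we find the least positive k with g(k) = g(0): this means 39k ≡ 0 (mod 91), i.e. 91 ∣ 39k. Since gcd(39, 91) = 13, dividing through by 13 this holds exactly when 7 ∣ 3k, and as gcd(3, 7) = 1, exactly when 7 ∣ k.
The smallest positive such k is 7.

7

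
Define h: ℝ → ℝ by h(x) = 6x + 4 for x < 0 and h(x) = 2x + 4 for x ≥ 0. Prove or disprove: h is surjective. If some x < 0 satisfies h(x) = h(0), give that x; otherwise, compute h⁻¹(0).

Both pieces are strictly increasing (slopes 6 and 2), so each is injective on its own interval.
The left piece maps (−∞, 0) onto (−∞, 4); the right piece maps [0, ∞) onto [4, ∞).
These images together cover ℝ, so h is surjective.
Because the two images are disjoint, no x < 0 has h(x) = h(0), so we compute h⁻¹(0): 0 lies in (−∞, 4), so solve 6x + 4 = 0: x = (0 − 4)/6 = −2/3.

-2/3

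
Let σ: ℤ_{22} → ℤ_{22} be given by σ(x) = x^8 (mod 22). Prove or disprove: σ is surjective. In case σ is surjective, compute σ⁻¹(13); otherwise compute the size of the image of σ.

σ(10): Repeated squaring mod 22: 10^1 ≡ 10, 10^2 ≡ 10² = 100 ≡ 12, 10^4 ≡ 12² = 144 ≡ 12, 10^8 ≡ 12² = 144 ≡ 12. So 10^8 ≡ 12 (mod 22).
σ(12): Repeated squaring mod 22: 12^1 ≡ 12, 12^2 ≡ 12² = 144 ≡ 12, 12^4 ≡ 12² = 144 ≡ 12, 12^8 ≡ 12² = 144 ≡ 12. So 12^8 ≡ 12 (mod 22).
So σ(10) = σ(12) = 12 while 10 ≠ 12, therefore σ is not injective.
A non-injective map from the 22-element set ℤ_{22} to itself takes at most 21 distinct values, so it cannot be surjective. Thus σ is not surjective.
Since σ is not surjective, we determine |image(σ)|. Computing x^8 mod 22 for each x (by repeated squaring, reducing mod 22 at every step), the values σ(0), σ(1), …, σ(21) are: 0, 1, 14, 5, 20, 15, 4, 9, 16, 3, 12, 11, 12, 3, 16, 9, 4, 15, 20, 5, 14, 1.
The distinct values are {0, 1, 3, 4, 5, 9, 11, 12, 14, 15, 16, 20}; there are 12 of them.

12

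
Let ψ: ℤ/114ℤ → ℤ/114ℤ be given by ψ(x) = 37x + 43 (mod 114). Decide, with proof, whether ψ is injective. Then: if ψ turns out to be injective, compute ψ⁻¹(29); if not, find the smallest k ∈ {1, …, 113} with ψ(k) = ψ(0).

Suppose ψ(s) = ψ(t) in ℤ/114ℤ. Then 37s + 43 ≡ 37t + 43 (mod 114), so 37(s − t) ≡ 0 (mod 114).
Since gcd(37, 114) = 1, 37 is invertible modulo 114, thus s − t ≡ 0 (mod 114), i.e. s = t.
Therefore ψ is injective.
We now compute 37⁻¹ mod 114 explicitly. Euclid's algorithm: 114 = 3·37 + 3, 37 = 12·3 + 1; back-substituting gives 1 = 37·37 − 12·114, so 37⁻¹ ≡ 37 (mod 114).
Since ψ is injective, we find ψ⁻¹(29): we need 37x ≡ 29 − 43 ≡ 100 (mod 114). Using 37⁻¹ = 37: x ≡ 37·100 = 3700 = 32·114 + 52, so x = 52.
Check: ψ(52) = 37·52 + 43 = 1967 = 17·114 + 29 ≡ 29 (mod 114).

52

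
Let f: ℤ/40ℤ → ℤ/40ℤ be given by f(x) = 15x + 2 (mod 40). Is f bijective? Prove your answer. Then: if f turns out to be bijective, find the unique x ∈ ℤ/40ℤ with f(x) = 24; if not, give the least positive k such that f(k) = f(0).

We have gcd(15, 40) = 5 > 1. Taking a = 0 and b = 8: f(0) = 2 and f(8) = 15·8 + 2 = 122 ≡ 2 (mod 40).
So f(0) = f(8) while 0 ≠ 8, therefore f is not injective, hence not bijective.
Since f is not bijective, we find the least positive k with f(k) = f(0): this means 15k ≡ 0 (mod 40), i.e. 40 ∣ 15k. Since gcd(15, 40) = 5, dividing through by 5 this holds exactly when 8 ∣ 3k, and as gcd(3, 8) = 1, exactly when 8 ∣ k.
The smallest positive such k is 8.

8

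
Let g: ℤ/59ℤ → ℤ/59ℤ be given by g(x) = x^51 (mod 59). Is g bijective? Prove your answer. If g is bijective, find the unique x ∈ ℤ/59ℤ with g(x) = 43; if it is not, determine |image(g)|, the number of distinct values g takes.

13

Since 59 is prime, the nonzero elements of ℤ/59ℤ form a cyclic group of order 58.
As gcd(51, 58) = 1, raising to the 51st power is a bijection on this group: if a^51 ≡ b^51 then (ab^{−1})^51 = 1, and the only element of order dividing gcd(51, 58) = 1 is 1, so a = b.
With g(0) = 0 this makes g injective on all of ℤ/59ℤ, hence bijective (finite equal-size domain and codomain). In particular g is bijective.
Since g is bijective, we find the preimage of 43. The inverse of x ↦ x^51 on (ℤ/59ℤ)^× is x ↦ x^33, because 51·33 = 1683 = 29·58 + 1 ≡ 1 (mod 58) and x^{58} = 1 for x ≠ 0 (Fermat). So g⁻¹(43) = 43^33 mod 59.
Repeated squaring mod 59: 43^1 ≡ 43, 43^2 ≡ 43² = 1849 ≡ 20, 43^4 ≡ 20² = 400 ≡ 46, 43^8 ≡ 46² = 2116 ≡ 51, 43^16 ≡ 51² = 2601 ≡ 5, 43^32 ≡ 5² = 25. Since 33 = 32 + 1, 43^33 ≡ 25·43: 25·43 = 1075 ≡ 13. So 43^33 ≡ 13 (mod 59).
Hence g⁻¹(43) = 13.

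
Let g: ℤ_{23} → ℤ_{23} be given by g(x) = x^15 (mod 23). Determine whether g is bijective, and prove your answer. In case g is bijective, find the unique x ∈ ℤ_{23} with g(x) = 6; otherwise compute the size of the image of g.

Since 23 is prime, the nonzero elements of ℤ_{23} form a cyclic group of order 22.
As gcd(15, 22) = 1, raising to the 15th power is a bijection on this group: if x_1^15 ≡ x_2^15 then (x_1x_2^{−1})^15 = 1, and the only element of order dividing gcd(15, 22) = 1 is 1, so x_1 = x_2.
With g(0) = 0 this makes g injective on all of ℤ_{23}, hence bijective (finite equal-size domain and codomain). In particular g is bijective.
Since g is bijective, we find the preimage of 6. The inverse of x ↦ x^15 on (ℤ_{23})^× is x ↦ x^3, because 15·3 = 45 = 2·22 + 1 ≡ 1 (mod 22) and x^{22} = 1 for x ≠ 0 (Fermat). So g⁻¹(6) = 6^3 mod 23.
Repeated squaring mod 23: 6^1 ≡ 6, 6^2 ≡ 6² = 36 ≡ 13. Since 3 = 2 + 1, 6^3 ≡ 13·6: 13·6 = 78 ≡ 9. So 6^3 ≡ 9 (mod 23).
Hence g⁻¹(6) = 9.

9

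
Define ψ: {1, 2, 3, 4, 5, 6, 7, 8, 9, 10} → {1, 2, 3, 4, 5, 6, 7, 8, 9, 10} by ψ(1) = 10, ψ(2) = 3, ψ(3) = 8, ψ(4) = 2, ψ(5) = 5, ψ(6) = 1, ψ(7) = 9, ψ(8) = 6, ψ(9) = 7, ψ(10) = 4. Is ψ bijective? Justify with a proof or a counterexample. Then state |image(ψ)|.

The values 10, 3, 8, 2, 5, 1, 9, 6, 7, 4 are a permutation of {1, 2, 3, 4, 5, 6, 7, 8, 9, 10}: each element appears exactly once.
So ψ is injective and surjective, hence bijective.
The image of ψ is {1, 2, 3, 4, 5, 6, 7, 8, 9, 10}, which has 10 elements.

10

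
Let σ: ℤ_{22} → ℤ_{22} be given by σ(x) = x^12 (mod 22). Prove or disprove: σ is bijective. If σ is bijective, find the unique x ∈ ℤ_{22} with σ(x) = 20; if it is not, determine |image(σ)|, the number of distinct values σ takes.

12

σ(10): Repeated squaring mod 22: 10^1 ≡ 10, 10^2 ≡ 10² = 100 ≡ 12, 10^4 ≡ 12² = 144 ≡ 12, 10^8 ≡ 12² = 144 ≡ 12. Since 12 = 8 + 4, 10^12 ≡ 12·12: 12·12 = 144 ≡ 12. So 10^12 ≡ 12 (mod 22).
σ(12): Repeated squaring mod 22: 12^1 ≡ 12, 12^2 ≡ 12² = 144 ≡ 12, 12^4 ≡ 12² = 144 ≡ 12, 12^8 ≡ 12² = 144 ≡ 12. Since 12 = 8 + 4, 12^12 ≡ 12·12: 12·12 = 144 ≡ 12. So 12^12 ≡ 12 (mod 22).
So σ(10) = σ(12) = 12 while 10 ≠ 12, hence σ is not injective, hence not bijective.
Since σ is not bijective, we determine |image(σ)|. Computing x^12 mod 22 for each x (by repeated squaring, reducing mod 22 at every step), the values σ(0), σ(1), …, σ(21) are: 0, 1, 4, 9, 16, 3, 14, 5, 20, 15, 12, 11, 12, 15, 20, 5, 14, 3, 16, 9, 4, 1.
The distinct values are {0, 1, 3, 4, 5, 9, 11, 12, 14, 15, 16, 20}; there are 12 of them.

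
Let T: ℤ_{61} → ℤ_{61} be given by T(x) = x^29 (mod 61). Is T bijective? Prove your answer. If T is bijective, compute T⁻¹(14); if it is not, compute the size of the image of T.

48

Since 61 is prime, the nonzero elements of ℤ_{61} form a cyclic group of order 60.
As gcd(29, 60) = 1, raising to the 29th power is a bijection on this group: if s^29 ≡ t^29 then (st^{−1})^29 = 1, and the only element of order dividing gcd(29, 60) = 1 is 1, so s = t.
With T(0) = 0 this makes T injective on all of ℤ_{61}, hence bijective (finite equal-size domain and codomain). In particular T is bijective.
Since T is bijective, we find the preimage of 14. The inverse of x ↦ x^29 on (ℤ_{61})^× is x ↦ x^29, because 29·29 = 841 = 14·60 + 1 ≡ 1 (mod 60) and x^{60} = 1 for x ≠ 0 (Fermat). So T⁻¹(14) = 14^29 mod 61.
Repeated squaring mod 61: 14^1 ≡ 14, 14^2 ≡ 14² = 196 ≡ 13, 14^4 ≡ 13² = 169 ≡ 47, 14^8 ≡ 47² = 2209 ≡ 13, 14^16 ≡ 13² = 169 ≡ 47. Since 29 = 16 + 8 + 4 + 1, 14^29 ≡ 47·13·47·14: 47·13 = 611 ≡ 1, then 1·47 = 47, then 47·14 = 658 ≡ 48. So 14^29 ≡ 48 (mod 61).
Hence T⁻¹(14) = 48.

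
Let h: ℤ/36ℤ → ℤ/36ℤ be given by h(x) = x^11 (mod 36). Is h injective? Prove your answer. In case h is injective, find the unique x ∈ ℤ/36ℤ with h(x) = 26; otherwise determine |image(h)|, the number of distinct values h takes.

21

h(0) = 0^11 = 0.
h(6): Repeated squaring mod 36: 6^1 ≡ 6, 6^2 ≡ 6² = 36 ≡ 0, 6^4 ≡ 0² = 0, 6^8 ≡ 0² = 0. Since 11 = 8 + 2 + 1, 6^11 ≡ 0·0·6: 0·0 = 0, then 0·6 = 0. So 6^11 ≡ 0 (mod 36).
So h(0) = h(6) = 0 while 0 ≠ 6, thus h is not injective.
Since h is not injective, we determine |image(h)|. Computing x^11 mod 36 for each x (by repeated squaring, reducing mod 36 at every step), the values h(0), h(1), …, h(35) are: 0, 1, 32, 27, 16, 29, 0, 31, 8, 9, 28, 23, 0, 25, 20, 27, 4, 17, 0, 19, 32, 9, 16, 11, 0, 13, 8, 27, 28, 5, 0, 7, 20, 9, 4, 35.
The distinct values are {0, 1, 4, 5, 7, 8, 9, 11, 13, 16, 17, 19, 20, 23, 25, 27, 28, 29, 31, 32, 35}; there are 21 of them.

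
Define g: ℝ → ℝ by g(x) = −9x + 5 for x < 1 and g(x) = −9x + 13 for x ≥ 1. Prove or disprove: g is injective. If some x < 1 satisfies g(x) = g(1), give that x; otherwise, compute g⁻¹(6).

Both pieces are strictly decreasing (slopes −9 and −9), so each is injective on its own interval.
The left piece maps (−∞, 1) onto (−4, ∞); the right piece maps [1, ∞) onto (−∞, 4].
These images overlap. In particular g(1) = 4 (right piece), and solving −9x + 5 = 4 on the left piece gives x = 1/9 < 1.
So g(1/9) = g(1) with 1/9 ≠ 1, and g is not injective. This x = 1/9 is the requested value below 1.

1/9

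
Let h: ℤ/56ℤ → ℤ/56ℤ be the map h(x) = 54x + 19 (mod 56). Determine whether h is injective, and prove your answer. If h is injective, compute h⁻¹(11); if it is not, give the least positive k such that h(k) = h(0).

We have gcd(54, 56) = 2 > 1. Taking x_1 = 0 and x_2 = 28: h(0) = 19 and h(28) = 54·28 + 19 = 1531 ≡ 19 (mod 56).
So h(0) = h(28) while 0 ≠ 28, so h is not injective.
Since h is not injective, we find the least positive k with h(k) = h(0): this means 54k ≡ 0 (mod 56), i.e. 56 ∣ 54k. Since gcd(54, 56) = 2, dividing through by 2 this holds exactly when 28 ∣ 27k, and as gcd(27, 28) = 1, exactly when 28 ∣ k.
The smallest positive such k is 28.

28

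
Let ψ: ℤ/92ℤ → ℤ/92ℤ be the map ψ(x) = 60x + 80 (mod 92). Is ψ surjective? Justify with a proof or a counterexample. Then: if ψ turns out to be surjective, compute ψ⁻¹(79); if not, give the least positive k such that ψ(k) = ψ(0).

Since gcd(60, 92) = 4, we have 60x ≡ 0 (mod 4) for all x, so ψ(x) ≡ 0 (mod 4).
But 1 ≢ 0 (mod 4), so 1 ∈ ℤ/92ℤ has no preimage. So ψ is not surjective.
Since ψ is not surjective, we find the least positive k with ψ(k) = ψ(0): this means 60k ≡ 0 (mod 92), i.e. 92 ∣ 60k. Since gcd(60, 92) = 4, dividing through by 4 this holds exactly when 23 ∣ 15k, and as gcd(15, 23) = 1, exactly when 23 ∣ k.
The smallest positive such k is 23.

23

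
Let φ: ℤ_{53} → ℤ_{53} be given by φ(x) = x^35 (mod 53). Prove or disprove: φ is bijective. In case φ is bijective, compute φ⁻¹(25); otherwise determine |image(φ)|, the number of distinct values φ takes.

Since 53 is prime, the nonzero elements of ℤ_{53} form a cyclic group of order 52.
As gcd(35, 52) = 1, raising to the 35th power is a bijection on this group: if x_1^35 ≡ x_2^35 then (x_1x_2^{−1})^35 = 1, and the only element of order dividing gcd(35, 52) = 1 is 1, so x_1 = x_2.
With φ(0) = 0 this makes φ injective on all of ℤ_{53}, hence bijective (finite equal-size domain and codomain). In particular φ is bijective.
Since φ is bijective, we find the preimage of 25. The inverse of x ↦ x^35 on (ℤ_{53})^× is x ↦ x^3, because 35·3 = 105 = 2·52 + 1 ≡ 1 (mod 52) and x^{52} = 1 for x ≠ 0 (Fermat). So φ⁻¹(25) = 25^3 mod 53.
Repeated squaring mod 53: 25^1 ≡ 25, 25^2 ≡ 25² = 625 ≡ 42. Since 3 = 2 + 1, 25^3 ≡ 42·25: 42·25 = 1050 ≡ 43. So 25^3 ≡ 43 (mod 53).
Hence φ⁻¹(25) = 43.

43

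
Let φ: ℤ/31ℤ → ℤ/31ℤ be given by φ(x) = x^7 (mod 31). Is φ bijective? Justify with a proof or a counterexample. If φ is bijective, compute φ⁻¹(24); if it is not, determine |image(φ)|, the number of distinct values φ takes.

12

Since 31 is prime, the nonzero elements of ℤ/31ℤ form a cyclic group of order 30.
As gcd(7, 30) = 1, raising to the 7th power is a bijection on this group: if a^7 ≡ b^7 then (ab^{−1})^7 = 1, and the only element of order dividing gcd(7, 30) = 1 is 1, so a = b.
With φ(0) = 0 this makes φ injective on all of ℤ/31ℤ, hence bijective (finite equal-size domain and codomain). In particular φ is bijective.
Since φ is bijective, we find the preimage of 24. The inverse of x ↦ x^7 on (ℤ/31ℤ)^× is x ↦ x^13, because 7·13 = 91 = 3·30 + 1 ≡ 1 (mod 30) and x^{30} = 1 for x ≠ 0 (Fermat). So φ⁻¹(24) = 24^13 mod 31.
Repeated squaring mod 31: 24^1 ≡ 24, 24^2 ≡ 24² = 576 ≡ 18, 24^4 ≡ 18² = 324 ≡ 14, 24^8 ≡ 14² = 196 ≡ 10. Since 13 = 8 + 4 + 1, 24^13 ≡ 10·14·24: 10·14 = 140 ≡ 16, then 16·24 = 384 ≡ 12. So 24^13 ≡ 12 (mod 31).
Hence φ⁻¹(24) = 12.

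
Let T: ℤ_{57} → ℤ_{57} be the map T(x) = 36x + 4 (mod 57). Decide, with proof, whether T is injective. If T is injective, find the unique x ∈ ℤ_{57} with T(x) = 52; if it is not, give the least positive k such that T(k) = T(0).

Recall that injectivity means: for all s, t in the domain, T(s) = T(t) implies s = t.
We have gcd(36, 57) = 3 > 1. Taking s = 0 and t = 19: T(0) = 4 and T(19) = 36·19 + 4 = 688 ≡ 4 (mod 57).
So T(0) = T(19) while 0 ≠ 19, thus T is not injective.
Since T is not injective, we find the least positive k with T(k) = T(0): this means 36k ≡ 0 (mod 57), i.e. 57 ∣ 36k. Since gcd(36, 57) = 3, dividing through by 3 this holds exactly when 19 ∣ 12k, and as gcd(12, 19) = 1, exactly when 19 ∣ k.
The smallest positive such k is 19.

19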